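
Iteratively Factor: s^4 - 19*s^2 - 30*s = (s)*(s^3 - 19*s - 30) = s*(s + 3)*(s^2 - 3*s - 10) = s*(s + 2)*(s + 3)*(s - 5)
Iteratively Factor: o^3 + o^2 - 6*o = (o + 3)*(o^2 - 2*o) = o*(o + 3)*(o - 2)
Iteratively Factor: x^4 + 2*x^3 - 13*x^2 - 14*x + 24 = (x - 1)*(x^3 + 3*x^2 - 10*x - 24) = (x - 1)*(x + 2)*(x^2 + x - 12) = (x - 3)*(x - 1)*(x + 2)*(x + 4)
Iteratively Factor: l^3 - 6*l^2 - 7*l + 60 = (l - 5)*(l^2 - l - 12) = (l - 5)*(l + 3)*(l - 4)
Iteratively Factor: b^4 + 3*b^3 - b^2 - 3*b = (b + 3)*(b^3 - b) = b*(b + 3)*(b^2 - 1) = b*(b - 1)*(b + 3)*(b + 1)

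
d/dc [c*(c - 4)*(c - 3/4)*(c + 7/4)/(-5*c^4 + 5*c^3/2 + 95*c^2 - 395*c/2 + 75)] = (-80*c^6 + 876*c^5 - 5027*c^4 + 9336*c^3 - 797*c^2 - 5100*c + 2520)/(40*(4*c^8 - 4*c^7 - 151*c^6 + 392*c^5 + 1166*c^4 - 5944*c^3 + 8521*c^2 - 4740*c + 900))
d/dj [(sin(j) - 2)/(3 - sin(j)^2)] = (sin(j)^2 - 4*sin(j) + 3)*cos(j)/(sin(j)^2 - 3)^2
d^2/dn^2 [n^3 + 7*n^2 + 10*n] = 6*n + 14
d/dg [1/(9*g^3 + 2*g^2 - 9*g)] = (-27*g^2 - 4*g + 9)/(g^2*(9*g^2 + 2*g - 9)^2)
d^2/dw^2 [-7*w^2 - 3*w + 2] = -14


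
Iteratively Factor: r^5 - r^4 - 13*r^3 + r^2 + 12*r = (r + 3)*(r^4 - 4*r^3 - r^2 + 4*r) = (r + 1)*(r + 3)*(r^3 - 5*r^2 + 4*r) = r*(r + 1)*(r + 3)*(r^2 - 5*r + 4) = r*(r - 1)*(r + 1)*(r + 3)*(r - 4)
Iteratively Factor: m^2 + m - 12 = (m - 3)*(m + 4)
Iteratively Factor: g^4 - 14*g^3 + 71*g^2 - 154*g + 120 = (g - 3)*(g^3 - 11*g^2 + 38*g - 40) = (g - 4)*(g - 3)*(g^2 - 7*g + 10) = (g - 5)*(g - 4)*(g - 3)*(g - 2)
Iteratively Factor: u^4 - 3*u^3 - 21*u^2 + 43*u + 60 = (u - 5)*(u^3 + 2*u^2 - 11*u - 12) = (u - 5)*(u + 1)*(u^2 + u - 12) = (u - 5)*(u - 3)*(u + 1)*(u + 4)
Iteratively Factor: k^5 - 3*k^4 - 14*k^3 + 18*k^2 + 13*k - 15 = (k + 3)*(k^4 - 6*k^3 + 4*k^2 + 6*k - 5) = (k + 1)*(k + 3)*(k^3 - 7*k^2 + 11*k - 5) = (k - 1)*(k + 1)*(k + 3)*(k^2 - 6*k + 5) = (k - 1)^2*(k + 1)*(k + 3)*(k - 5)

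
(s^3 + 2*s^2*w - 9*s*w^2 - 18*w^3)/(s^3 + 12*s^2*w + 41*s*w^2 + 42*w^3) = (s - 3*w)/(s + 7*w)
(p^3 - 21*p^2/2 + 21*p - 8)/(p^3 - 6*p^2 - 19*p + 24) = (p^2 - 5*p/2 + 1)/(p^2 + 2*p - 3)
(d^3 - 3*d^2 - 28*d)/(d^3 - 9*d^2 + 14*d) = (d + 4)/(d - 2)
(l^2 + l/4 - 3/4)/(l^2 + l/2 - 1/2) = (4*l - 3)/(2*(2*l - 1))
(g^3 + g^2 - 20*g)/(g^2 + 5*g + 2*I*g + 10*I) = g*(g - 4)/(g + 2*I)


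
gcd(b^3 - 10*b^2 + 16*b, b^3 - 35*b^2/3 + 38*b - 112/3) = b - 2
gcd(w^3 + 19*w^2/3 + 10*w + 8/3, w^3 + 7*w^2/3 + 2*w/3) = w^2 + 7*w/3 + 2/3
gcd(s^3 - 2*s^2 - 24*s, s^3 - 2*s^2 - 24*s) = s^3 - 2*s^2 - 24*s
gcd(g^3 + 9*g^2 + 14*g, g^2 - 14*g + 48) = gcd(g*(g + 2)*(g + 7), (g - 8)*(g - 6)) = 1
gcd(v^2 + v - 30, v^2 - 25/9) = 1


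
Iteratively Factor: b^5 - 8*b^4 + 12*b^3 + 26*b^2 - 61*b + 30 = (b - 1)*(b^4 - 7*b^3 + 5*b^2 + 31*b - 30) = (b - 1)*(b + 2)*(b^3 - 9*b^2 + 23*b - 15) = (b - 1)^2*(b + 2)*(b^2 - 8*b + 15) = (b - 3)*(b - 1)^2*(b + 2)*(b - 5)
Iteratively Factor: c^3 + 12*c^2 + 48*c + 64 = (c + 4)*(c^2 + 8*c + 16) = (c + 4)^2*(c + 4)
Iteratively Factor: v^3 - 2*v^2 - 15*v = (v - 5)*(v^2 + 3*v) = (v - 5)*(v + 3)*(v)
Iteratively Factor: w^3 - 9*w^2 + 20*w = (w)*(w^2 - 9*w + 20) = w*(w - 4)*(w - 5)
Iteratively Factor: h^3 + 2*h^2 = (h)*(h^2 + 2*h) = h*(h + 2)*(h)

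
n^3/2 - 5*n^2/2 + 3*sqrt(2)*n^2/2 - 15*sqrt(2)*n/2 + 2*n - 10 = (n/2 + sqrt(2)/2)*(n - 5)*(n + 2*sqrt(2))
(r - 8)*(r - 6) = r^2 - 14*r + 48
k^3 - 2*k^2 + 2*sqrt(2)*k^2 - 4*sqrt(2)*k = k*(k - 2)*(k + 2*sqrt(2))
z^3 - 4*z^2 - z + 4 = (z - 4)*(z - 1)*(z + 1)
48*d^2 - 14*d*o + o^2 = (-8*d + o)*(-6*d + o)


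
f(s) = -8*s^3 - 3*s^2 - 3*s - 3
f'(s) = -24*s^2 - 6*s - 3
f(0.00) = -3.00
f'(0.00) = -3.00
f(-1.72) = 33.99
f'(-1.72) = -63.68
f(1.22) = -25.65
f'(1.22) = -46.04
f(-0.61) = -0.47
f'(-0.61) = -8.27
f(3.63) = -436.08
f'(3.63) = -341.03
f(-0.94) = 3.81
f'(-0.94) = -18.57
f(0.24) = -4.00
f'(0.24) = -5.82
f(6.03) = -1884.22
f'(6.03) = -911.84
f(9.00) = -6105.00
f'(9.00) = -2001.00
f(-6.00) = 1635.00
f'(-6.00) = -831.00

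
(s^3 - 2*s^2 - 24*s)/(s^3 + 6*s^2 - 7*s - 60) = s*(s - 6)/(s^2 + 2*s - 15)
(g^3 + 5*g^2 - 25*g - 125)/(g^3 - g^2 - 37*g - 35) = (g^2 - 25)/(g^2 - 6*g - 7)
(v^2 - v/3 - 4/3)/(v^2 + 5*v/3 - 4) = (v + 1)/(v + 3)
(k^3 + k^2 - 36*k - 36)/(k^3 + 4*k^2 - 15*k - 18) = (k - 6)/(k - 3)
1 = 1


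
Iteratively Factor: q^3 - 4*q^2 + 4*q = (q - 2)*(q^2 - 2*q) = q*(q - 2)*(q - 2)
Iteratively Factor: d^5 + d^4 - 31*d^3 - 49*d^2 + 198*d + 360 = (d - 3)*(d^4 + 4*d^3 - 19*d^2 - 106*d - 120) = (d - 3)*(d + 2)*(d^3 + 2*d^2 - 23*d - 60) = (d - 3)*(d + 2)*(d + 4)*(d^2 - 2*d - 15) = (d - 3)*(d + 2)*(d + 3)*(d + 4)*(d - 5)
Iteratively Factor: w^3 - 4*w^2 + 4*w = (w - 2)*(w^2 - 2*w) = w*(w - 2)*(w - 2)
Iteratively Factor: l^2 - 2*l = (l - 2)*(l)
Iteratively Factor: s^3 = (s)*(s^2) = s^2*(s)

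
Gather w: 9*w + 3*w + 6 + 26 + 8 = 12*w + 40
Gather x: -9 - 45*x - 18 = -45*x - 27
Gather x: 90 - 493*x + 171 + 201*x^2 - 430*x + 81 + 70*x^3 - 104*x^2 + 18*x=70*x^3 + 97*x^2 - 905*x + 342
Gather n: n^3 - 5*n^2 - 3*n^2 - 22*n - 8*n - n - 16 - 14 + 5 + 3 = n^3 - 8*n^2 - 31*n - 22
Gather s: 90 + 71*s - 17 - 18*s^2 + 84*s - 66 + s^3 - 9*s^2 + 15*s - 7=s^3 - 27*s^2 + 170*s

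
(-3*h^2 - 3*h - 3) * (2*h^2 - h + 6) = -6*h^4 - 3*h^3 - 21*h^2 - 15*h - 18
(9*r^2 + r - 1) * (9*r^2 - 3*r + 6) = 81*r^4 - 18*r^3 + 42*r^2 + 9*r - 6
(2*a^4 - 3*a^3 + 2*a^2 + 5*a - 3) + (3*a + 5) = 2*a^4 - 3*a^3 + 2*a^2 + 8*a + 2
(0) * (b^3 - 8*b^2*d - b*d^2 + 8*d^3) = 0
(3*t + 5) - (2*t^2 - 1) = -2*t^2 + 3*t + 6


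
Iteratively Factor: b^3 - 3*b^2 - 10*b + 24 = (b - 4)*(b^2 + b - 6) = (b - 4)*(b - 2)*(b + 3)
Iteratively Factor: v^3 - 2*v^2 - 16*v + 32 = (v - 4)*(v^2 + 2*v - 8) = (v - 4)*(v + 4)*(v - 2)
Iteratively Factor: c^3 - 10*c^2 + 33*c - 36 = (c - 3)*(c^2 - 7*c + 12) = (c - 3)^2*(c - 4)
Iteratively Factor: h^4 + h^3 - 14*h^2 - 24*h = (h + 2)*(h^3 - h^2 - 12*h) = (h + 2)*(h + 3)*(h^2 - 4*h) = (h - 4)*(h + 2)*(h + 3)*(h)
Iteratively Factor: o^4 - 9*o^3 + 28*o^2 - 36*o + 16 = (o - 4)*(o^3 - 5*o^2 + 8*o - 4) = (o - 4)*(o - 2)*(o^2 - 3*o + 2) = (o - 4)*(o - 2)*(o - 1)*(o - 2)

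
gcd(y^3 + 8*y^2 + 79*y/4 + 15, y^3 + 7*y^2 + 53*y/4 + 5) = y^2 + 13*y/2 + 10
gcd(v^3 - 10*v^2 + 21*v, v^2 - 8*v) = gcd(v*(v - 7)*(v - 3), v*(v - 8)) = v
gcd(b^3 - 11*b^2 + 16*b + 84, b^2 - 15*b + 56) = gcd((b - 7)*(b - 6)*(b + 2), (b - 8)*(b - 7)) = b - 7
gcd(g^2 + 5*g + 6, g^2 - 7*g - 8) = 1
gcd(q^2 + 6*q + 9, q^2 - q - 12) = q + 3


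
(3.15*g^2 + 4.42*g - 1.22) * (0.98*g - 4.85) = 3.087*g^3 - 10.9459*g^2 - 22.6326*g + 5.917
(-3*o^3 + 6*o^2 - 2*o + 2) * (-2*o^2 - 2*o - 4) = 6*o^5 - 6*o^4 + 4*o^3 - 24*o^2 + 4*o - 8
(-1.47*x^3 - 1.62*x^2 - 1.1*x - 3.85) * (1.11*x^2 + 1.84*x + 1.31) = -1.6317*x^5 - 4.503*x^4 - 6.1275*x^3 - 8.4197*x^2 - 8.525*x - 5.0435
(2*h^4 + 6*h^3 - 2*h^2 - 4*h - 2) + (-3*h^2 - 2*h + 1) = 2*h^4 + 6*h^3 - 5*h^2 - 6*h - 1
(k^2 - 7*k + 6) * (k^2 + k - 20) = k^4 - 6*k^3 - 21*k^2 + 146*k - 120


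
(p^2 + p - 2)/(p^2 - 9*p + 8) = (p + 2)/(p - 8)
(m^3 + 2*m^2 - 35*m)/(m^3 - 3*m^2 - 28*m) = (-m^2 - 2*m + 35)/(-m^2 + 3*m + 28)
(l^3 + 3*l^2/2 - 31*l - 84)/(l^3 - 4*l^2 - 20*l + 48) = (l + 7/2)/(l - 2)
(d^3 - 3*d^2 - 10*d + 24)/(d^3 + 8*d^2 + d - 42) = (d - 4)/(d + 7)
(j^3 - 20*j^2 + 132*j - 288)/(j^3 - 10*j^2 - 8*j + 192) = (j - 6)/(j + 4)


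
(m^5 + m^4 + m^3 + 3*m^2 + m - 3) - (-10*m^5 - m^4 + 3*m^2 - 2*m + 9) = 11*m^5 + 2*m^4 + m^3 + 3*m - 12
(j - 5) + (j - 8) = 2*j - 13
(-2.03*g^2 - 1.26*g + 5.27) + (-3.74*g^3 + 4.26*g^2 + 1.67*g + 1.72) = -3.74*g^3 + 2.23*g^2 + 0.41*g + 6.99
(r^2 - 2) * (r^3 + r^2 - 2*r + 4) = r^5 + r^4 - 4*r^3 + 2*r^2 + 4*r - 8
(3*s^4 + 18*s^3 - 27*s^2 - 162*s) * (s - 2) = 3*s^5 + 12*s^4 - 63*s^3 - 108*s^2 + 324*s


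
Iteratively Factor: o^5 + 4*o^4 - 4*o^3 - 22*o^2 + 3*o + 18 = (o + 3)*(o^4 + o^3 - 7*o^2 - o + 6) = (o - 2)*(o + 3)*(o^3 + 3*o^2 - o - 3) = (o - 2)*(o - 1)*(o + 3)*(o^2 + 4*o + 3) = (o - 2)*(o - 1)*(o + 3)^2*(o + 1)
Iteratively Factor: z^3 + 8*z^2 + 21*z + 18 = (z + 3)*(z^2 + 5*z + 6) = (z + 2)*(z + 3)*(z + 3)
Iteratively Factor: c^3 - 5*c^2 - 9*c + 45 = (c - 3)*(c^2 - 2*c - 15) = (c - 3)*(c + 3)*(c - 5)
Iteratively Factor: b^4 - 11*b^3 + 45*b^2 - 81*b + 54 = (b - 3)*(b^3 - 8*b^2 + 21*b - 18) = (b - 3)*(b - 2)*(b^2 - 6*b + 9) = (b - 3)^2*(b - 2)*(b - 3)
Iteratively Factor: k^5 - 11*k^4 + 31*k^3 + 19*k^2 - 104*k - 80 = (k - 4)*(k^4 - 7*k^3 + 3*k^2 + 31*k + 20) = (k - 5)*(k - 4)*(k^3 - 2*k^2 - 7*k - 4) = (k - 5)*(k - 4)^2*(k^2 + 2*k + 1) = (k - 5)*(k - 4)^2*(k + 1)*(k + 1)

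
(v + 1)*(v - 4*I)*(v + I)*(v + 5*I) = v^4 + v^3 + 2*I*v^3 + 19*v^2 + 2*I*v^2 + 19*v + 20*I*v + 20*I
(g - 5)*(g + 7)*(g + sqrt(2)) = g^3 + sqrt(2)*g^2 + 2*g^2 - 35*g + 2*sqrt(2)*g - 35*sqrt(2)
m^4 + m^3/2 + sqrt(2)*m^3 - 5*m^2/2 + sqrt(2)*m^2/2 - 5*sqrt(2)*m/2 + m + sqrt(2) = (m - 1)*(m - 1/2)*(m + 2)*(m + sqrt(2))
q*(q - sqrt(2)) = q^2 - sqrt(2)*q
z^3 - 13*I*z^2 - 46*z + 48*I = (z - 8*I)*(z - 3*I)*(z - 2*I)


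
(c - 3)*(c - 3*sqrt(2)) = c^2 - 3*sqrt(2)*c - 3*c + 9*sqrt(2)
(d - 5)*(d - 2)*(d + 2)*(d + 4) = d^4 - d^3 - 24*d^2 + 4*d + 80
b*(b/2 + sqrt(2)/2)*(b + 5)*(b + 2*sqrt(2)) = b^4/2 + 3*sqrt(2)*b^3/2 + 5*b^3/2 + 2*b^2 + 15*sqrt(2)*b^2/2 + 10*b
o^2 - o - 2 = (o - 2)*(o + 1)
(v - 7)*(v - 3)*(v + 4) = v^3 - 6*v^2 - 19*v + 84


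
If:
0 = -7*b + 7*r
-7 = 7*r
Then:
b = -1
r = -1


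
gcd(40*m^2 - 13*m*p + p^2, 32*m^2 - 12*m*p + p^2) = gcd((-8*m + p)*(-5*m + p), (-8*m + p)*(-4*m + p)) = -8*m + p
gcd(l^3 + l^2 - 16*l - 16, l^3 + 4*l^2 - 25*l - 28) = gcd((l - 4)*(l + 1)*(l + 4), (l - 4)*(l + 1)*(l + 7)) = l^2 - 3*l - 4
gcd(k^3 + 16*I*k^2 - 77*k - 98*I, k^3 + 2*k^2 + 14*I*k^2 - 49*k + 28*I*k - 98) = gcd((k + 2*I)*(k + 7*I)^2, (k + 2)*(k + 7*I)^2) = k^2 + 14*I*k - 49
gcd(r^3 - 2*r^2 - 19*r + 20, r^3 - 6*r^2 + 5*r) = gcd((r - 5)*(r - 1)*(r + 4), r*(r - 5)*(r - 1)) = r^2 - 6*r + 5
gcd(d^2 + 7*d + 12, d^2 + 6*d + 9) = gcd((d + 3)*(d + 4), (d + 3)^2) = d + 3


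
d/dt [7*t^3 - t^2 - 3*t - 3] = 21*t^2 - 2*t - 3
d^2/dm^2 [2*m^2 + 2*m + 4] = 4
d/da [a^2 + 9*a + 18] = 2*a + 9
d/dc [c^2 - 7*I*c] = 2*c - 7*I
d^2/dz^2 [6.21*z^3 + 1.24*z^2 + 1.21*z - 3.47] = 37.26*z + 2.48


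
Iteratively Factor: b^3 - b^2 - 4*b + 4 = (b - 2)*(b^2 + b - 2) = (b - 2)*(b - 1)*(b + 2)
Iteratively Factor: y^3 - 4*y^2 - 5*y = (y + 1)*(y^2 - 5*y) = (y - 5)*(y + 1)*(y)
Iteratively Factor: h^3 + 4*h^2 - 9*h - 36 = (h + 4)*(h^2 - 9) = (h + 3)*(h + 4)*(h - 3)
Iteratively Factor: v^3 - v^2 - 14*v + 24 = (v + 4)*(v^2 - 5*v + 6) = (v - 3)*(v + 4)*(v - 2)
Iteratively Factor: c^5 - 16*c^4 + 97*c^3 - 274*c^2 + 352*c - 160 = (c - 2)*(c^4 - 14*c^3 + 69*c^2 - 136*c + 80) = (c - 4)*(c - 2)*(c^3 - 10*c^2 + 29*c - 20) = (c - 4)*(c - 2)*(c - 1)*(c^2 - 9*c + 20) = (c - 5)*(c - 4)*(c - 2)*(c - 1)*(c - 4)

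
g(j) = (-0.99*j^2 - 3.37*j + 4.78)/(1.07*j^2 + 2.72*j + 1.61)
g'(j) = (-2.14*j - 2.72)*(-0.99*j^2 - 3.37*j + 4.78)/(1.07*j^2 + 2.72*j + 1.61)^2 + (-1.98*j - 3.37)/(1.07*j^2 + 2.72*j + 1.61) = (0.9131*j^2 - 13.417*j - 18.4273)/(1.1449*j^4 + 5.8208*j^3 + 10.8438*j^2 + 8.7584*j + 2.5921)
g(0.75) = 0.40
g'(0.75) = -1.55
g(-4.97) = -0.20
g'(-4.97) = 0.34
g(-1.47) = -99.62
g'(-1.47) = 562.42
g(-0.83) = 77.02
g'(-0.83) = -831.28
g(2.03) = -0.53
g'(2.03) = -0.31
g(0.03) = 2.76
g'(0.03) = -6.57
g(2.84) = -0.71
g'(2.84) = -0.15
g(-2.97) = 2.04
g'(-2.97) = 3.34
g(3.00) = -0.73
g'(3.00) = -0.13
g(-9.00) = -0.71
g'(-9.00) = 0.04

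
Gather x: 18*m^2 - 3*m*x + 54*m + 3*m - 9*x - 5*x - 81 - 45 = 18*m^2 + 57*m + x*(-3*m - 14) - 126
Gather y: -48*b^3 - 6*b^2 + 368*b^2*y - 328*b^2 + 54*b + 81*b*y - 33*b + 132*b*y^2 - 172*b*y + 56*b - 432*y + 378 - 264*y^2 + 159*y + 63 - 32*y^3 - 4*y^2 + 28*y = -48*b^3 - 334*b^2 + 77*b - 32*y^3 + y^2*(132*b - 268) + y*(368*b^2 - 91*b - 245) + 441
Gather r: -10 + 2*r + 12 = 2*r + 2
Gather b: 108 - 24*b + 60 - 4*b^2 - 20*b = -4*b^2 - 44*b + 168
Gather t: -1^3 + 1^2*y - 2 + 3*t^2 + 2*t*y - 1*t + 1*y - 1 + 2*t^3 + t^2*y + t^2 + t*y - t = 2*t^3 + t^2*(y + 4) + t*(3*y - 2) + 2*y - 4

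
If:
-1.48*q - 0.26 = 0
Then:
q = -0.18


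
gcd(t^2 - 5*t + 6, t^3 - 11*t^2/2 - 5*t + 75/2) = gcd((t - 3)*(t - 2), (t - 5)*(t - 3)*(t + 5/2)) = t - 3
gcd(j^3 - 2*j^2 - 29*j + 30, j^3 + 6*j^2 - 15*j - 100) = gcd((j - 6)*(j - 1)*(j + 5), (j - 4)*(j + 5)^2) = j + 5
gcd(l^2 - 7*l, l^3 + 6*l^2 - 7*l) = l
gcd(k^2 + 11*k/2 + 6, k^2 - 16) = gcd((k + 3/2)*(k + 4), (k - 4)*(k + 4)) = k + 4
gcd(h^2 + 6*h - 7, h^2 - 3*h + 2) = h - 1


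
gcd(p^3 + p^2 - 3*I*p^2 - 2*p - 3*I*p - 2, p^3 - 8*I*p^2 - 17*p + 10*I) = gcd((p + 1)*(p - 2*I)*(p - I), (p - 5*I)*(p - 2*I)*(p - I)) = p^2 - 3*I*p - 2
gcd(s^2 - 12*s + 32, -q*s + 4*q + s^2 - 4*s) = s - 4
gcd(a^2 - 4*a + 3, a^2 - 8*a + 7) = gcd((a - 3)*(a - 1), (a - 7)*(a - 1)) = a - 1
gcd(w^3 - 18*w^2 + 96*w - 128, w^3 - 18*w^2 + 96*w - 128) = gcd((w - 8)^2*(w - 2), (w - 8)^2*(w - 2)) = w^3 - 18*w^2 + 96*w - 128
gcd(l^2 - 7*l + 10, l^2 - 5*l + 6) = l - 2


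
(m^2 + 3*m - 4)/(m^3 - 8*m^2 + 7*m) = (m + 4)/(m*(m - 7))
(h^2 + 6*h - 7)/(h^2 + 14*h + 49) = (h - 1)/(h + 7)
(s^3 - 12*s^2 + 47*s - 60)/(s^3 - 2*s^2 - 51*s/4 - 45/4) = 4*(s^2 - 7*s + 12)/(4*s^2 + 12*s + 9)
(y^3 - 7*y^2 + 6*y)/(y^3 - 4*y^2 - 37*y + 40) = y*(y - 6)/(y^2 - 3*y - 40)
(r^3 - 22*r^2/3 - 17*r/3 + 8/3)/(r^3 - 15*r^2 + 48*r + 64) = (r - 1/3)/(r - 8)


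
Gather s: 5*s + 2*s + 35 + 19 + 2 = 7*s + 56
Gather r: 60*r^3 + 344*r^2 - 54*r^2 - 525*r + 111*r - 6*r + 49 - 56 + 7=60*r^3 + 290*r^2 - 420*r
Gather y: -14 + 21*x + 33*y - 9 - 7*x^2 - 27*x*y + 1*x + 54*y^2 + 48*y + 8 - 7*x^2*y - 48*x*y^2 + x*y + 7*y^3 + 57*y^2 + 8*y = -7*x^2 + 22*x + 7*y^3 + y^2*(111 - 48*x) + y*(-7*x^2 - 26*x + 89) - 15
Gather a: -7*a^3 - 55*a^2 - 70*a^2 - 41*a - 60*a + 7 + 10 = -7*a^3 - 125*a^2 - 101*a + 17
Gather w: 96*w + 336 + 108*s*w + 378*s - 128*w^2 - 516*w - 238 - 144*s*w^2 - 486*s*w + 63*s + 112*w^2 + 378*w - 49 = 441*s + w^2*(-144*s - 16) + w*(-378*s - 42) + 49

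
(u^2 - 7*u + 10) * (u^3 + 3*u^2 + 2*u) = u^5 - 4*u^4 - 9*u^3 + 16*u^2 + 20*u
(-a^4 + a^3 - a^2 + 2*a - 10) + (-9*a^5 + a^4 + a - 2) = -9*a^5 + a^3 - a^2 + 3*a - 12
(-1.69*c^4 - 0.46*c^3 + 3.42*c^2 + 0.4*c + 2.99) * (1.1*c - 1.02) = -1.859*c^5 + 1.2178*c^4 + 4.2312*c^3 - 3.0484*c^2 + 2.881*c - 3.0498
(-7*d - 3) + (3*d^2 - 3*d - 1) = 3*d^2 - 10*d - 4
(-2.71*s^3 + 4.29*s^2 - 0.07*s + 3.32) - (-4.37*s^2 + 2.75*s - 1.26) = -2.71*s^3 + 8.66*s^2 - 2.82*s + 4.58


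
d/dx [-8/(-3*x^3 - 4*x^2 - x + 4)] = 8*(-9*x^2 - 8*x - 1)/(3*x^3 + 4*x^2 + x - 4)^2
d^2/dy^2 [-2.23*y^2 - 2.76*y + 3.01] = -4.46000000000000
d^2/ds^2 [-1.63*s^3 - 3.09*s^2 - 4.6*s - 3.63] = -9.78*s - 6.18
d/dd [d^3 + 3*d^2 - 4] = 3*d*(d + 2)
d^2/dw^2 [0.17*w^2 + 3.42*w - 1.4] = 0.340000000000000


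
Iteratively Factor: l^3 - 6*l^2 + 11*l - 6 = (l - 3)*(l^2 - 3*l + 2) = (l - 3)*(l - 1)*(l - 2)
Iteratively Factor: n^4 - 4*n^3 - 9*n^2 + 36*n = (n + 3)*(n^3 - 7*n^2 + 12*n) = (n - 3)*(n + 3)*(n^2 - 4*n) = (n - 4)*(n - 3)*(n + 3)*(n)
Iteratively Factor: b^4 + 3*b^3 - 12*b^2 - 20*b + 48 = (b - 2)*(b^3 + 5*b^2 - 2*b - 24) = (b - 2)*(b + 3)*(b^2 + 2*b - 8) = (b - 2)^2*(b + 3)*(b + 4)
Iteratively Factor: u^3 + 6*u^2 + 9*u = (u + 3)*(u^2 + 3*u) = u*(u + 3)*(u + 3)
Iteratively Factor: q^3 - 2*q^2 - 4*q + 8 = (q - 2)*(q^2 - 4) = (q - 2)^2*(q + 2)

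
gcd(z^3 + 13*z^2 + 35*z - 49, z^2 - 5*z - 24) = 1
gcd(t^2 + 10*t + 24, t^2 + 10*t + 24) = t^2 + 10*t + 24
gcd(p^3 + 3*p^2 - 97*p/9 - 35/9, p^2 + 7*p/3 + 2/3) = p + 1/3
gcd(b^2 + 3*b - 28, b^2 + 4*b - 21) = b + 7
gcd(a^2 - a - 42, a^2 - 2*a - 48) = a + 6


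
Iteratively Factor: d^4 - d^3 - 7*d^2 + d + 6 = (d + 2)*(d^3 - 3*d^2 - d + 3) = (d - 3)*(d + 2)*(d^2 - 1) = (d - 3)*(d - 1)*(d + 2)*(d + 1)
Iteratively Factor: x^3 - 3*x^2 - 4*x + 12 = (x - 2)*(x^2 - x - 6) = (x - 2)*(x + 2)*(x - 3)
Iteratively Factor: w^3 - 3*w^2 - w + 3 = (w - 3)*(w^2 - 1) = (w - 3)*(w - 1)*(w + 1)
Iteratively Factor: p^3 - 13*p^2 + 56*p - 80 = (p - 4)*(p^2 - 9*p + 20) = (p - 4)^2*(p - 5)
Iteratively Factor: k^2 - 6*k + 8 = (k - 2)*(k - 4)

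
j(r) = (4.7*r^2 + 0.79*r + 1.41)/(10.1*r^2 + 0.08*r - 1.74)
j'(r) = (-20.2*r - 0.08)*(4.7*r^2 + 0.79*r + 1.41)/(10.1*r^2 + 0.08*r - 1.74)^2 + (9.4*r + 0.79)/(10.1*r^2 + 0.08*r - 1.74) = (-7.603*r^2 - 44.838*r - 1.4874)/(102.01*r^4 + 1.616*r^3 - 35.1416*r^2 - 0.2784*r + 3.0276)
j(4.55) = 0.49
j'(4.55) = -0.01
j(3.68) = 0.50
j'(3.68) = -0.01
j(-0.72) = 0.95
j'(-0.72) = 2.27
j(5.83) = 0.48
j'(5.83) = -0.00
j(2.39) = 0.54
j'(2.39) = -0.05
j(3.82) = 0.50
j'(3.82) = -0.01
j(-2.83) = 0.47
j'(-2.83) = 0.01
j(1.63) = 0.60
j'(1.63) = -0.15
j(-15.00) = 0.46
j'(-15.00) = -0.00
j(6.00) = 0.48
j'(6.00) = -0.00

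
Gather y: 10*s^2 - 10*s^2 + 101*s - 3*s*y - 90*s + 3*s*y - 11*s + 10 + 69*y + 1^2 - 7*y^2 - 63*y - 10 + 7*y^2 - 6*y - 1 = 0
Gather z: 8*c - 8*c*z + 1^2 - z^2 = -8*c*z + 8*c - z^2 + 1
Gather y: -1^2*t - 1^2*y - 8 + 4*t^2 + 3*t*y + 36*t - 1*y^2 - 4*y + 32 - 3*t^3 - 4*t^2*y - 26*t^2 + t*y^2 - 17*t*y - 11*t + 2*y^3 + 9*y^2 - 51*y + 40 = -3*t^3 - 22*t^2 + 24*t + 2*y^3 + y^2*(t + 8) + y*(-4*t^2 - 14*t - 56) + 64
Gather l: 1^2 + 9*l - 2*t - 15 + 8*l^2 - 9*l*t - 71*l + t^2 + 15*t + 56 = 8*l^2 + l*(-9*t - 62) + t^2 + 13*t + 42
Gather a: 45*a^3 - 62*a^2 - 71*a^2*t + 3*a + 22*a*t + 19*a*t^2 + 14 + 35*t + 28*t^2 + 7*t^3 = 45*a^3 + a^2*(-71*t - 62) + a*(19*t^2 + 22*t + 3) + 7*t^3 + 28*t^2 + 35*t + 14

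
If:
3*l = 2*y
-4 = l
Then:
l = -4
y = -6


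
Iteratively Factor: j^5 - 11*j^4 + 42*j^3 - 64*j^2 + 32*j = (j - 4)*(j^4 - 7*j^3 + 14*j^2 - 8*j) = j*(j - 4)*(j^3 - 7*j^2 + 14*j - 8) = j*(j - 4)*(j - 1)*(j^2 - 6*j + 8) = j*(j - 4)^2*(j - 1)*(j - 2)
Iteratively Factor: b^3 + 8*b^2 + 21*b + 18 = (b + 3)*(b^2 + 5*b + 6) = (b + 3)^2*(b + 2)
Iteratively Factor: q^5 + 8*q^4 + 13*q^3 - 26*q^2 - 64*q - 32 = (q + 1)*(q^4 + 7*q^3 + 6*q^2 - 32*q - 32) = (q + 1)*(q + 4)*(q^3 + 3*q^2 - 6*q - 8) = (q + 1)*(q + 4)^2*(q^2 - q - 2) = (q + 1)^2*(q + 4)^2*(q - 2)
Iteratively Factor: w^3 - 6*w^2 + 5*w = (w)*(w^2 - 6*w + 5) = w*(w - 5)*(w - 1)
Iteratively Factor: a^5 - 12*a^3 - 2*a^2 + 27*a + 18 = (a - 3)*(a^4 + 3*a^3 - 3*a^2 - 11*a - 6) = (a - 3)*(a + 3)*(a^3 - 3*a - 2) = (a - 3)*(a + 1)*(a + 3)*(a^2 - a - 2) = (a - 3)*(a - 2)*(a + 1)*(a + 3)*(a + 1)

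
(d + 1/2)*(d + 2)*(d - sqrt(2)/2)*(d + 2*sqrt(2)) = d^4 + 3*sqrt(2)*d^3/2 + 5*d^3/2 - d^2 + 15*sqrt(2)*d^2/4 - 5*d + 3*sqrt(2)*d/2 - 2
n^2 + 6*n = n*(n + 6)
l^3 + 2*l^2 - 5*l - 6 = (l - 2)*(l + 1)*(l + 3)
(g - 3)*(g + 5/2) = g^2 - g/2 - 15/2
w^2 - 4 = (w - 2)*(w + 2)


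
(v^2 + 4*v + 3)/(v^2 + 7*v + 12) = (v + 1)/(v + 4)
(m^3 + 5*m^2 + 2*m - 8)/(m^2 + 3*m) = (m^3 + 5*m^2 + 2*m - 8)/(m*(m + 3))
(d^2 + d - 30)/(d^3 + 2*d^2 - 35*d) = (d + 6)/(d*(d + 7))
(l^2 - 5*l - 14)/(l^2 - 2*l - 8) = (l - 7)/(l - 4)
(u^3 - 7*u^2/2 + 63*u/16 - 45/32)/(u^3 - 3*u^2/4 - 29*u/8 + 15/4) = (u - 3/4)/(u + 2)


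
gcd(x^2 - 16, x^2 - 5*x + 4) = x - 4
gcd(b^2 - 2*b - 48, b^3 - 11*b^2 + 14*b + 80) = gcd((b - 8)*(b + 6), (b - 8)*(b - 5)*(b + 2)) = b - 8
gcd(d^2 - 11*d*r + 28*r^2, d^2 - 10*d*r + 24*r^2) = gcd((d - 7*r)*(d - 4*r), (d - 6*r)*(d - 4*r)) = -d + 4*r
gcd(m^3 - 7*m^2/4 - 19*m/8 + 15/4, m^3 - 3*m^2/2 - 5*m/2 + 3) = m^2 - m/2 - 3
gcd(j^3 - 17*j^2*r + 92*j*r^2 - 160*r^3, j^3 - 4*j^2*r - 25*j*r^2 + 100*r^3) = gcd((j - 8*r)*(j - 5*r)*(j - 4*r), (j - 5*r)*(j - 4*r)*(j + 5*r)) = j^2 - 9*j*r + 20*r^2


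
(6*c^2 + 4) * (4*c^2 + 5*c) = 24*c^4 + 30*c^3 + 16*c^2 + 20*c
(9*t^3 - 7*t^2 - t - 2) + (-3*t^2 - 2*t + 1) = 9*t^3 - 10*t^2 - 3*t - 1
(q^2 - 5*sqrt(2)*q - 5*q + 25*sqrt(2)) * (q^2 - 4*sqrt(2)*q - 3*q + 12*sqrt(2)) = q^4 - 9*sqrt(2)*q^3 - 8*q^3 + 55*q^2 + 72*sqrt(2)*q^2 - 320*q - 135*sqrt(2)*q + 600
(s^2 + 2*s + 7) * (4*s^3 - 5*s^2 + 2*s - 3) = 4*s^5 + 3*s^4 + 20*s^3 - 34*s^2 + 8*s - 21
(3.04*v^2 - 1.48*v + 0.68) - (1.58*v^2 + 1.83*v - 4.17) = 1.46*v^2 - 3.31*v + 4.85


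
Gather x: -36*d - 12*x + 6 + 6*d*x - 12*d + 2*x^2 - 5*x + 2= -48*d + 2*x^2 + x*(6*d - 17) + 8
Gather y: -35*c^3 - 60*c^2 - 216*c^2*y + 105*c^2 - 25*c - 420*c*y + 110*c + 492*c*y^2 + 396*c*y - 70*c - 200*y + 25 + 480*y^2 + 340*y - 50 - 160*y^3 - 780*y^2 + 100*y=-35*c^3 + 45*c^2 + 15*c - 160*y^3 + y^2*(492*c - 300) + y*(-216*c^2 - 24*c + 240) - 25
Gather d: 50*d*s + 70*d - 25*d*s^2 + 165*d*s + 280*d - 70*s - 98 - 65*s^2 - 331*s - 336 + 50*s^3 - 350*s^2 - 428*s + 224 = d*(-25*s^2 + 215*s + 350) + 50*s^3 - 415*s^2 - 829*s - 210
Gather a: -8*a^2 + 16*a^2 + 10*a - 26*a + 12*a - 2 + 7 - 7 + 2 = 8*a^2 - 4*a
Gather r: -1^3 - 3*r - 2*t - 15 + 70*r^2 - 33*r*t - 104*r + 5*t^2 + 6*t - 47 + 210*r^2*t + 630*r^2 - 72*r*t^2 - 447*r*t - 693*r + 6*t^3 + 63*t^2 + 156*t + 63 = r^2*(210*t + 700) + r*(-72*t^2 - 480*t - 800) + 6*t^3 + 68*t^2 + 160*t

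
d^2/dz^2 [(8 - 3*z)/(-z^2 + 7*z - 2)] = 2*((29 - 9*z)*(z^2 - 7*z + 2) + (2*z - 7)^2*(3*z - 8))/(z^2 - 7*z + 2)^3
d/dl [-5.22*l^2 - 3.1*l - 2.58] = -10.44*l - 3.1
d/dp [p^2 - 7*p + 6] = 2*p - 7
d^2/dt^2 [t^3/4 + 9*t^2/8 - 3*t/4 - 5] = 3*t/2 + 9/4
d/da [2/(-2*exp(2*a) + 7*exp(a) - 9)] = (8*exp(a) - 14)*exp(a)/(2*exp(2*a) - 7*exp(a) + 9)^2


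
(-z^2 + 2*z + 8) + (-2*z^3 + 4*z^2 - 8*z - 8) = -2*z^3 + 3*z^2 - 6*z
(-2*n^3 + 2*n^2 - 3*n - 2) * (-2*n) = 4*n^4 - 4*n^3 + 6*n^2 + 4*n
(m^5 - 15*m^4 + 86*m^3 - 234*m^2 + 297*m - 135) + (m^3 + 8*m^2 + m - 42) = m^5 - 15*m^4 + 87*m^3 - 226*m^2 + 298*m - 177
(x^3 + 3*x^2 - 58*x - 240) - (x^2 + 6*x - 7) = x^3 + 2*x^2 - 64*x - 233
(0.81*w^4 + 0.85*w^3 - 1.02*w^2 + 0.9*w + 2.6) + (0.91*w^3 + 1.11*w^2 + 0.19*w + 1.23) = 0.81*w^4 + 1.76*w^3 + 0.0900000000000001*w^2 + 1.09*w + 3.83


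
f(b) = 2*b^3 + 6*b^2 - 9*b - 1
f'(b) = 6*b^2 + 12*b - 9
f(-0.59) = 5.99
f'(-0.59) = -13.99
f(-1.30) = 16.45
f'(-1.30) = -14.46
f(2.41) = 40.15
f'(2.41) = 54.77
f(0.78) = -3.42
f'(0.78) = 4.01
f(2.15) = 27.26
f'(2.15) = 44.54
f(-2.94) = 26.50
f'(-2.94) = 7.58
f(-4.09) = -0.66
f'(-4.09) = 42.29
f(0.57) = -3.81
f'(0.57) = -0.21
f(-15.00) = -5266.00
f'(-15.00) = 1161.00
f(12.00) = 4211.00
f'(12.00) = 999.00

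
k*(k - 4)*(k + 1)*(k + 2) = k^4 - k^3 - 10*k^2 - 8*k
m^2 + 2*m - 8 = (m - 2)*(m + 4)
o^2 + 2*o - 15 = (o - 3)*(o + 5)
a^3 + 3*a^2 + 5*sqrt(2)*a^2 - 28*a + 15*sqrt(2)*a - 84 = (a + 3)*(a - 2*sqrt(2))*(a + 7*sqrt(2))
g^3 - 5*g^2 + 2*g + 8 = (g - 4)*(g - 2)*(g + 1)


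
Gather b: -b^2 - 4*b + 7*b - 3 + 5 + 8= -b^2 + 3*b + 10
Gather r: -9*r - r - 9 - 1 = -10*r - 10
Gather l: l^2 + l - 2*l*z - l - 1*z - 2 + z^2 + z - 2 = l^2 - 2*l*z + z^2 - 4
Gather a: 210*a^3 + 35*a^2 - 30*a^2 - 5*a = 210*a^3 + 5*a^2 - 5*a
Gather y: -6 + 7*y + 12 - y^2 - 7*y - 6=-y^2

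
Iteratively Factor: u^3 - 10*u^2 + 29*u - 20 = (u - 4)*(u^2 - 6*u + 5) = (u - 4)*(u - 1)*(u - 5)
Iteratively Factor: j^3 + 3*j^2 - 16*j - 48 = (j + 3)*(j^2 - 16) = (j - 4)*(j + 3)*(j + 4)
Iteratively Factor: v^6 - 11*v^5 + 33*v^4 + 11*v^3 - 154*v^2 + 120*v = (v - 3)*(v^5 - 8*v^4 + 9*v^3 + 38*v^2 - 40*v) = (v - 3)*(v - 1)*(v^4 - 7*v^3 + 2*v^2 + 40*v) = (v - 3)*(v - 1)*(v + 2)*(v^3 - 9*v^2 + 20*v) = (v - 4)*(v - 3)*(v - 1)*(v + 2)*(v^2 - 5*v) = (v - 5)*(v - 4)*(v - 3)*(v - 1)*(v + 2)*(v)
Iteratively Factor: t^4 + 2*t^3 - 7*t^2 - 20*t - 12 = (t - 3)*(t^3 + 5*t^2 + 8*t + 4) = (t - 3)*(t + 2)*(t^2 + 3*t + 2) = (t - 3)*(t + 1)*(t + 2)*(t + 2)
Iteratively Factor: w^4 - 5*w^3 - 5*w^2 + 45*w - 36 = (w + 3)*(w^3 - 8*w^2 + 19*w - 12) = (w - 4)*(w + 3)*(w^2 - 4*w + 3) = (w - 4)*(w - 1)*(w + 3)*(w - 3)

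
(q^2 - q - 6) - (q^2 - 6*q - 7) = 5*q + 1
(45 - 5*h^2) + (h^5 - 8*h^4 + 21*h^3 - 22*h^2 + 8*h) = h^5 - 8*h^4 + 21*h^3 - 27*h^2 + 8*h + 45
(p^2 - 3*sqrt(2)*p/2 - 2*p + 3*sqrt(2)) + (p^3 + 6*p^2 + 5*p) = p^3 + 7*p^2 - 3*sqrt(2)*p/2 + 3*p + 3*sqrt(2)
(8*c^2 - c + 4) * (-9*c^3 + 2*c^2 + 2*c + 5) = -72*c^5 + 25*c^4 - 22*c^3 + 46*c^2 + 3*c + 20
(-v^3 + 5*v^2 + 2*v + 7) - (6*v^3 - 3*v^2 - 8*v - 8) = -7*v^3 + 8*v^2 + 10*v + 15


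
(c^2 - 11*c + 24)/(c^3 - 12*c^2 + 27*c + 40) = (c - 3)/(c^2 - 4*c - 5)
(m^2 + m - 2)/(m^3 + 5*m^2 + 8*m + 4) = (m - 1)/(m^2 + 3*m + 2)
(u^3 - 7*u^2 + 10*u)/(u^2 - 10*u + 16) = u*(u - 5)/(u - 8)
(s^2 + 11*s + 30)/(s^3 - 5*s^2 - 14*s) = (s^2 + 11*s + 30)/(s*(s^2 - 5*s - 14))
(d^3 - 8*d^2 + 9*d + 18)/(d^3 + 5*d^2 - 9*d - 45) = (d^2 - 5*d - 6)/(d^2 + 8*d + 15)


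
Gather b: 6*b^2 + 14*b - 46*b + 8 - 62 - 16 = 6*b^2 - 32*b - 70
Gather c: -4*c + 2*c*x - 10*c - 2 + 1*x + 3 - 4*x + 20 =c*(2*x - 14) - 3*x + 21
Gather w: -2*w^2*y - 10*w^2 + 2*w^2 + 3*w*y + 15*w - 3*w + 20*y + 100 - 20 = w^2*(-2*y - 8) + w*(3*y + 12) + 20*y + 80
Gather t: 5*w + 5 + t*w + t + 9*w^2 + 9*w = t*(w + 1) + 9*w^2 + 14*w + 5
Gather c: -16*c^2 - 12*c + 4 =-16*c^2 - 12*c + 4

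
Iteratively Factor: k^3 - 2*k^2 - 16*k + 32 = (k - 2)*(k^2 - 16) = (k - 4)*(k - 2)*(k + 4)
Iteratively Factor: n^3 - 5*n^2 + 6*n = (n - 3)*(n^2 - 2*n) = n*(n - 3)*(n - 2)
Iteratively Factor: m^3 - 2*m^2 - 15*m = (m - 5)*(m^2 + 3*m) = m*(m - 5)*(m + 3)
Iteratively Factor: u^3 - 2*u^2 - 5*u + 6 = (u + 2)*(u^2 - 4*u + 3) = (u - 1)*(u + 2)*(u - 3)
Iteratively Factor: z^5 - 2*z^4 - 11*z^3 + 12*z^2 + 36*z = (z + 2)*(z^4 - 4*z^3 - 3*z^2 + 18*z) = (z + 2)^2*(z^3 - 6*z^2 + 9*z) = z*(z + 2)^2*(z^2 - 6*z + 9) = z*(z - 3)*(z + 2)^2*(z - 3)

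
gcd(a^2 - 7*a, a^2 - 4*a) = a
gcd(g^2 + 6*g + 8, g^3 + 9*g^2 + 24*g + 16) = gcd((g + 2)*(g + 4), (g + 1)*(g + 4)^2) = g + 4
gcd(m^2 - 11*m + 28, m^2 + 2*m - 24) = m - 4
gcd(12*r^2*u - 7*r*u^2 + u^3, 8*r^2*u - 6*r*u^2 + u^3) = 4*r*u - u^2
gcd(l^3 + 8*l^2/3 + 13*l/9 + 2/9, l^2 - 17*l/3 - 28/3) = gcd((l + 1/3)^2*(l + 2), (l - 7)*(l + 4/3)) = 1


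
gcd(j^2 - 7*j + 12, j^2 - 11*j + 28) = j - 4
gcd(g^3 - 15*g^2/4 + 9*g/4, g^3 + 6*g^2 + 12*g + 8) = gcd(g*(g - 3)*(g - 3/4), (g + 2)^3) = 1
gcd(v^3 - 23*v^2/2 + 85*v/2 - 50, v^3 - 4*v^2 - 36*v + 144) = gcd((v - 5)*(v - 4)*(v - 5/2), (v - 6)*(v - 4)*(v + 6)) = v - 4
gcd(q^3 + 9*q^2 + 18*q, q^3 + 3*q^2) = q^2 + 3*q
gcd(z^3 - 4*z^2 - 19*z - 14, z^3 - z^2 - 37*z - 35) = z^2 - 6*z - 7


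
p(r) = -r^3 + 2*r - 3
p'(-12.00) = -430.00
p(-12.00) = 1701.00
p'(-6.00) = -106.00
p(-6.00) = 201.00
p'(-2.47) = -16.30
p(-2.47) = 7.13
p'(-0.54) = 1.13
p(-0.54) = -3.92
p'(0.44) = 1.42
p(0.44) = -2.21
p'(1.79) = -7.61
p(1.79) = -5.16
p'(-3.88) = -43.16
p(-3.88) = 47.65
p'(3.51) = -34.96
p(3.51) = -39.22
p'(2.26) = -13.32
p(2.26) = -10.02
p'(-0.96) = -0.76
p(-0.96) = -4.04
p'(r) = 2 - 3*r^2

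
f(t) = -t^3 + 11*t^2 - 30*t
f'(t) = -3*t^2 + 22*t - 30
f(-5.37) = 633.16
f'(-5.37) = -234.65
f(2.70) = -20.49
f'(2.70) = 7.53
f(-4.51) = 450.77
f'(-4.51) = -190.24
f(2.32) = -22.88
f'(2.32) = 4.89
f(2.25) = -23.20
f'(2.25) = 4.31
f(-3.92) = 346.87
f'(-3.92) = -162.34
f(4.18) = -6.24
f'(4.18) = 9.54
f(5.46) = 1.36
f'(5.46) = 0.69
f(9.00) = -108.00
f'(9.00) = -75.00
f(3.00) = -18.00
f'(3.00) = 9.00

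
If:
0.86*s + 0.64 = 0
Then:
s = -0.74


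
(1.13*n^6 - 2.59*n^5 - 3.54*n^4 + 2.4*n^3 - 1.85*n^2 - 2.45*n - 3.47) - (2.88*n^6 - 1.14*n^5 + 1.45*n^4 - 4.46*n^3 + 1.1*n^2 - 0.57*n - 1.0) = -1.75*n^6 - 1.45*n^5 - 4.99*n^4 + 6.86*n^3 - 2.95*n^2 - 1.88*n - 2.47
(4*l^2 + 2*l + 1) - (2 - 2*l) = 4*l^2 + 4*l - 1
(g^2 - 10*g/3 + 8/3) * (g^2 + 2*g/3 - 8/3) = g^4 - 8*g^3/3 - 20*g^2/9 + 32*g/3 - 64/9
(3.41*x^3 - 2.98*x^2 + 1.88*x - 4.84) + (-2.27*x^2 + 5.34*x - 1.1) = 3.41*x^3 - 5.25*x^2 + 7.22*x - 5.94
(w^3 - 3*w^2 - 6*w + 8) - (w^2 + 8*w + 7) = w^3 - 4*w^2 - 14*w + 1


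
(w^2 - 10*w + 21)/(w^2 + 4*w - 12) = (w^2 - 10*w + 21)/(w^2 + 4*w - 12)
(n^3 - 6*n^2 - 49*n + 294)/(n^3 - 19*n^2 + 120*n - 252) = (n + 7)/(n - 6)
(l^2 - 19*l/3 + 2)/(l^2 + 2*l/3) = (3*l^2 - 19*l + 6)/(l*(3*l + 2))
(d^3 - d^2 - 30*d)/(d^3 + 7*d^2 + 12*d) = (d^2 - d - 30)/(d^2 + 7*d + 12)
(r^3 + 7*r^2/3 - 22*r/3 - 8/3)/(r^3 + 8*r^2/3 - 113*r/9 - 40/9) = 3*(r^2 + 2*r - 8)/(3*r^2 + 7*r - 40)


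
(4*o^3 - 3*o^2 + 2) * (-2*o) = -8*o^4 + 6*o^3 - 4*o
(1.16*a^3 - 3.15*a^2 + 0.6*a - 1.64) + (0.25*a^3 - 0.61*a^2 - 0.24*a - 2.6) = 1.41*a^3 - 3.76*a^2 + 0.36*a - 4.24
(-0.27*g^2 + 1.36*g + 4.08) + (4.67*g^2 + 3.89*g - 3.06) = 4.4*g^2 + 5.25*g + 1.02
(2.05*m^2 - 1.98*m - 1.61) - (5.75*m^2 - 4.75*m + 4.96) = -3.7*m^2 + 2.77*m - 6.57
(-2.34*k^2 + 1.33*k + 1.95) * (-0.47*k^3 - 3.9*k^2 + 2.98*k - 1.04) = 1.0998*k^5 + 8.5009*k^4 - 13.0767*k^3 - 1.208*k^2 + 4.4278*k - 2.028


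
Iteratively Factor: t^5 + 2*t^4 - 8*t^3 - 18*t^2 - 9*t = (t + 1)*(t^4 + t^3 - 9*t^2 - 9*t) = (t + 1)*(t + 3)*(t^3 - 2*t^2 - 3*t) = (t + 1)^2*(t + 3)*(t^2 - 3*t) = t*(t + 1)^2*(t + 3)*(t - 3)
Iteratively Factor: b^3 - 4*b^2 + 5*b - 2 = (b - 1)*(b^2 - 3*b + 2) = (b - 1)^2*(b - 2)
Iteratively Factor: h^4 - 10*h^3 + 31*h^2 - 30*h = (h)*(h^3 - 10*h^2 + 31*h - 30) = h*(h - 5)*(h^2 - 5*h + 6) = h*(h - 5)*(h - 2)*(h - 3)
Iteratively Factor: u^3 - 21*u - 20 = (u - 5)*(u^2 + 5*u + 4) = (u - 5)*(u + 1)*(u + 4)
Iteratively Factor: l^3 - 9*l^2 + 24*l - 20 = (l - 5)*(l^2 - 4*l + 4) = (l - 5)*(l - 2)*(l - 2)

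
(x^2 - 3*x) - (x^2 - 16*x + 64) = 13*x - 64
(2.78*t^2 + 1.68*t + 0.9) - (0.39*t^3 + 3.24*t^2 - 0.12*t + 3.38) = -0.39*t^3 - 0.46*t^2 + 1.8*t - 2.48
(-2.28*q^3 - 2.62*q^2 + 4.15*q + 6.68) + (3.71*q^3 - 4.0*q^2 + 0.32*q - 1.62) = 1.43*q^3 - 6.62*q^2 + 4.47*q + 5.06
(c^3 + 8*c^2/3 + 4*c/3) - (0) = c^3 + 8*c^2/3 + 4*c/3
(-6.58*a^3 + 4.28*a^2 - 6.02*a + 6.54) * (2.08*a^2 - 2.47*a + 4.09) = -13.6864*a^5 + 25.155*a^4 - 50.0054*a^3 + 45.9778*a^2 - 40.7756*a + 26.7486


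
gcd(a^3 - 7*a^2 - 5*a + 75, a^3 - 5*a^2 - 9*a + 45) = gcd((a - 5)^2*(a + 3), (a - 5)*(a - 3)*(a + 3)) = a^2 - 2*a - 15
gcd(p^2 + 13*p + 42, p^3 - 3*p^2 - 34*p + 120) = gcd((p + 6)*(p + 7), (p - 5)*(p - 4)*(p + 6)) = p + 6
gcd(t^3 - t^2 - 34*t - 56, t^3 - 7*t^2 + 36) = t + 2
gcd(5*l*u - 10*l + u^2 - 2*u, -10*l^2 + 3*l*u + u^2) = 5*l + u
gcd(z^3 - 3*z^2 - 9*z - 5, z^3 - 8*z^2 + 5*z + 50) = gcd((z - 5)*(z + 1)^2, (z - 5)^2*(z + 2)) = z - 5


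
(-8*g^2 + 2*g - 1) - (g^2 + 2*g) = -9*g^2 - 1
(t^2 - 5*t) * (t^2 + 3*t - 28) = t^4 - 2*t^3 - 43*t^2 + 140*t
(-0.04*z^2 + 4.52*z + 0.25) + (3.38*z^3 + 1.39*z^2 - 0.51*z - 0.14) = 3.38*z^3 + 1.35*z^2 + 4.01*z + 0.11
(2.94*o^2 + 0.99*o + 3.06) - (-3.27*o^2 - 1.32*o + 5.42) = 6.21*o^2 + 2.31*o - 2.36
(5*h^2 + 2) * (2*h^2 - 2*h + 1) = 10*h^4 - 10*h^3 + 9*h^2 - 4*h + 2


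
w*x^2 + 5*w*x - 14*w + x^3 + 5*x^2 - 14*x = (w + x)*(x - 2)*(x + 7)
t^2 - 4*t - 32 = (t - 8)*(t + 4)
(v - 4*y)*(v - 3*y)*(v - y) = v^3 - 8*v^2*y + 19*v*y^2 - 12*y^3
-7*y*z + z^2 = z*(-7*y + z)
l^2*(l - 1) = l^3 - l^2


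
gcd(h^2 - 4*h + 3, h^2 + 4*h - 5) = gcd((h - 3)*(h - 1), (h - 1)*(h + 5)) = h - 1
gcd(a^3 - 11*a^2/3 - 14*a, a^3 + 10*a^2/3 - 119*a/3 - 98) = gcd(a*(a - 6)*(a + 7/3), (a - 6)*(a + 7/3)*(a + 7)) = a^2 - 11*a/3 - 14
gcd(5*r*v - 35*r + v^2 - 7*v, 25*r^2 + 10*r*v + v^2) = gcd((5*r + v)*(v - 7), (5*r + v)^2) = 5*r + v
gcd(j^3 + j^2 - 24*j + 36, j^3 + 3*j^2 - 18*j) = j^2 + 3*j - 18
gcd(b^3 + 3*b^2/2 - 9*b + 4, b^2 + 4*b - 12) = b - 2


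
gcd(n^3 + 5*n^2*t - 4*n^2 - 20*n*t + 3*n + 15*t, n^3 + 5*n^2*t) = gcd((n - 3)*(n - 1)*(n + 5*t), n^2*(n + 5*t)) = n + 5*t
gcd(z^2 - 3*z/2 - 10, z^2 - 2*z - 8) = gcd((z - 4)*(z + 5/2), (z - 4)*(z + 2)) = z - 4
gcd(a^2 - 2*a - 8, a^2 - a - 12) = a - 4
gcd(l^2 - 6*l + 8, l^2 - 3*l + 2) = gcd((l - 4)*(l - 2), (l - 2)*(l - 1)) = l - 2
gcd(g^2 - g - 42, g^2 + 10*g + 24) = g + 6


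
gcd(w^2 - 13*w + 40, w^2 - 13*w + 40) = w^2 - 13*w + 40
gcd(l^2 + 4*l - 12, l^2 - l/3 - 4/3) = 1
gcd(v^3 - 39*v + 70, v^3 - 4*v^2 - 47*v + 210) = v^2 + 2*v - 35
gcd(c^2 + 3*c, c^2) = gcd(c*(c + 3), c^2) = c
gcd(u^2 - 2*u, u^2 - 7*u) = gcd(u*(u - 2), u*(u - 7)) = u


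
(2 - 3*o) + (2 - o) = 4 - 4*o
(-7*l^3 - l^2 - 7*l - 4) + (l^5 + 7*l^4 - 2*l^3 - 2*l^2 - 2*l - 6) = l^5 + 7*l^4 - 9*l^3 - 3*l^2 - 9*l - 10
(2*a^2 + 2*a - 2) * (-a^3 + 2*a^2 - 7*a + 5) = -2*a^5 + 2*a^4 - 8*a^3 - 8*a^2 + 24*a - 10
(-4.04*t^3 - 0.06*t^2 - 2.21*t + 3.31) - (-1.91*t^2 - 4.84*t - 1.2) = -4.04*t^3 + 1.85*t^2 + 2.63*t + 4.51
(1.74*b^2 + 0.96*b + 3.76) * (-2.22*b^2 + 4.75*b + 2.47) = -3.8628*b^4 + 6.1338*b^3 + 0.510599999999999*b^2 + 20.2312*b + 9.2872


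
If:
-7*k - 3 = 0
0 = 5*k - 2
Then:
No Solution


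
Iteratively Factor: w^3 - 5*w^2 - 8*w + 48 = (w + 3)*(w^2 - 8*w + 16) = (w - 4)*(w + 3)*(w - 4)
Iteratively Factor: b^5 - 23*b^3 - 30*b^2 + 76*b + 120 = (b - 5)*(b^4 + 5*b^3 + 2*b^2 - 20*b - 24) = (b - 5)*(b + 3)*(b^3 + 2*b^2 - 4*b - 8) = (b - 5)*(b + 2)*(b + 3)*(b^2 - 4) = (b - 5)*(b - 2)*(b + 2)*(b + 3)*(b + 2)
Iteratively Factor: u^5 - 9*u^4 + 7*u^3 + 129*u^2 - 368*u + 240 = (u - 1)*(u^4 - 8*u^3 - u^2 + 128*u - 240) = (u - 4)*(u - 1)*(u^3 - 4*u^2 - 17*u + 60) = (u - 4)*(u - 3)*(u - 1)*(u^2 - u - 20) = (u - 5)*(u - 4)*(u - 3)*(u - 1)*(u + 4)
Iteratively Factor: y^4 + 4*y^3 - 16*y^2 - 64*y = (y)*(y^3 + 4*y^2 - 16*y - 64) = y*(y + 4)*(y^2 - 16) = y*(y + 4)^2*(y - 4)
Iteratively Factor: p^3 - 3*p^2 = (p - 3)*(p^2) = p*(p - 3)*(p)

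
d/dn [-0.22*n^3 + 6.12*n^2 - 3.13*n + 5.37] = -0.66*n^2 + 12.24*n - 3.13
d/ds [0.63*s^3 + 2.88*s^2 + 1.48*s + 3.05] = 1.89*s^2 + 5.76*s + 1.48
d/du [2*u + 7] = 2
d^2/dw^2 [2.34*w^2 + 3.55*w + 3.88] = 4.68000000000000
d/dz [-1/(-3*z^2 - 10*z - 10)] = 2*(-3*z - 5)/(3*z^2 + 10*z + 10)^2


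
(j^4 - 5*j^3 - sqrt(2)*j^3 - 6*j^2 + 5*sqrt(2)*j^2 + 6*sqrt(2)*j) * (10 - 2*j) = -2*j^5 + 2*sqrt(2)*j^4 + 20*j^4 - 38*j^3 - 20*sqrt(2)*j^3 - 60*j^2 + 38*sqrt(2)*j^2 + 60*sqrt(2)*j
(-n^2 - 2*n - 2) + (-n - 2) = -n^2 - 3*n - 4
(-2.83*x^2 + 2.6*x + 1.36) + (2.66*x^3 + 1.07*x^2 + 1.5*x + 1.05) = 2.66*x^3 - 1.76*x^2 + 4.1*x + 2.41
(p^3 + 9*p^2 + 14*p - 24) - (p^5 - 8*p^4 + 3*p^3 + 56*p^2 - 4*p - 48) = -p^5 + 8*p^4 - 2*p^3 - 47*p^2 + 18*p + 24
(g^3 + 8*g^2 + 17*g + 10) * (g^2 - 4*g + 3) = g^5 + 4*g^4 - 12*g^3 - 34*g^2 + 11*g + 30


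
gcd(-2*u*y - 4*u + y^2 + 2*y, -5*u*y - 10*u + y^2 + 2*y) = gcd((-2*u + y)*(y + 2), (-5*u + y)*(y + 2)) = y + 2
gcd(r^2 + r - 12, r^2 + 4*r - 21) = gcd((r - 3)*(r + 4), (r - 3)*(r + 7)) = r - 3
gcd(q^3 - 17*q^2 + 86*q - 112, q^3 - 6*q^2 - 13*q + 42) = q^2 - 9*q + 14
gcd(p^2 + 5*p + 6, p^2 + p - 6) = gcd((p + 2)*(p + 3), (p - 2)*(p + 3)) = p + 3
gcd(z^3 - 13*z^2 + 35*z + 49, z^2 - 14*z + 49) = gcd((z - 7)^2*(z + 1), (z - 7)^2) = z^2 - 14*z + 49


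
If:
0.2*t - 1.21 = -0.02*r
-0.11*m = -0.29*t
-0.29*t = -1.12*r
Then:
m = 15.55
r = 1.53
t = 5.90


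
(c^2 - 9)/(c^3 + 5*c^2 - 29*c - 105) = (c - 3)/(c^2 + 2*c - 35)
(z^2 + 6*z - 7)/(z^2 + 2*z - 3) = (z + 7)/(z + 3)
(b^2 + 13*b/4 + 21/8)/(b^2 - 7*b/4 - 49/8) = (2*b + 3)/(2*b - 7)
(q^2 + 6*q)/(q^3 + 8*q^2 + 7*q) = (q + 6)/(q^2 + 8*q + 7)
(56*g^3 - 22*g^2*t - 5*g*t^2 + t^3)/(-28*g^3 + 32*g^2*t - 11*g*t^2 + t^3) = (4*g + t)/(-2*g + t)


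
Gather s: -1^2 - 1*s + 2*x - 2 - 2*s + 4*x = -3*s + 6*x - 3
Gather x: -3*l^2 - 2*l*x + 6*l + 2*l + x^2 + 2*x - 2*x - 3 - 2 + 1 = -3*l^2 - 2*l*x + 8*l + x^2 - 4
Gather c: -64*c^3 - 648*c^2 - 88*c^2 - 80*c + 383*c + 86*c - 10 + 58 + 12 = -64*c^3 - 736*c^2 + 389*c + 60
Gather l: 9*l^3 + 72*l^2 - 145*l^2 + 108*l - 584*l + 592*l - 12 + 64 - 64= 9*l^3 - 73*l^2 + 116*l - 12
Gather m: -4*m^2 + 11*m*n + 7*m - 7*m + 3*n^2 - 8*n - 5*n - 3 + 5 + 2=-4*m^2 + 11*m*n + 3*n^2 - 13*n + 4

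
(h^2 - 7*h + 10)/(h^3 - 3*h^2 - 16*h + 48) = (h^2 - 7*h + 10)/(h^3 - 3*h^2 - 16*h + 48)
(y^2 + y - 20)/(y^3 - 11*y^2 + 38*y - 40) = (y + 5)/(y^2 - 7*y + 10)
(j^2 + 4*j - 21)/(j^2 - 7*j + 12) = (j + 7)/(j - 4)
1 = 1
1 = 1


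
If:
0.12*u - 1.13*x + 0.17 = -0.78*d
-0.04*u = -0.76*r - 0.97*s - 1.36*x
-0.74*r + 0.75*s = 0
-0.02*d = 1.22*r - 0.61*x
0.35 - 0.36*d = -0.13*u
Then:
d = 0.09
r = -0.02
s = -0.02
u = -2.43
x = -0.04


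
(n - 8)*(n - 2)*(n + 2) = n^3 - 8*n^2 - 4*n + 32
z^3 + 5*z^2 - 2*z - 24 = (z - 2)*(z + 3)*(z + 4)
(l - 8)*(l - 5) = l^2 - 13*l + 40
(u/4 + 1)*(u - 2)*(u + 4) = u^3/4 + 3*u^2/2 - 8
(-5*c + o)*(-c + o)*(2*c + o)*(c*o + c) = 10*c^4*o + 10*c^4 - 7*c^3*o^2 - 7*c^3*o - 4*c^2*o^3 - 4*c^2*o^2 + c*o^4 + c*o^3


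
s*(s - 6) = s^2 - 6*s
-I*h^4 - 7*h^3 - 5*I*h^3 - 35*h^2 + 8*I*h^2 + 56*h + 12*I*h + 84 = (h - 2)*(h + 6)*(h - 7*I)*(-I*h - I)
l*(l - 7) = l^2 - 7*l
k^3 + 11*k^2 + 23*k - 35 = (k - 1)*(k + 5)*(k + 7)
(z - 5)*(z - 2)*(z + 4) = z^3 - 3*z^2 - 18*z + 40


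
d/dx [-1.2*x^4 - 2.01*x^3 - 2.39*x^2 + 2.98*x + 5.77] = -4.8*x^3 - 6.03*x^2 - 4.78*x + 2.98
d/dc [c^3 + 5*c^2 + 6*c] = 3*c^2 + 10*c + 6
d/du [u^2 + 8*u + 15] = 2*u + 8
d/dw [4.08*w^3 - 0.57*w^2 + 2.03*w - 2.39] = 12.24*w^2 - 1.14*w + 2.03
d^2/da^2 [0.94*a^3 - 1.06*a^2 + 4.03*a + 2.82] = 5.64*a - 2.12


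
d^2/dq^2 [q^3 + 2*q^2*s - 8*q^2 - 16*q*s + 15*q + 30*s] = 6*q + 4*s - 16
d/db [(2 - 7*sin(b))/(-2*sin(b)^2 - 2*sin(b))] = (-7*cos(b)/2 + 2/tan(b) + cos(b)/sin(b)^2)/(sin(b) + 1)^2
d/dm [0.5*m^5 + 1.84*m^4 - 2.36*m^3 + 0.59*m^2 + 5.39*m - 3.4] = 2.5*m^4 + 7.36*m^3 - 7.08*m^2 + 1.18*m + 5.39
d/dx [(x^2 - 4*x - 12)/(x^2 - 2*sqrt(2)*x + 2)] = 2*((x - 2)*(x^2 - 2*sqrt(2)*x + 2) + (x - sqrt(2))*(-x^2 + 4*x + 12))/(x^2 - 2*sqrt(2)*x + 2)^2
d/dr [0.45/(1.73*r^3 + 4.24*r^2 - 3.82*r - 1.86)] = (-2.3355*r^2 - 3.816*r + 1.719)/(1.73*r^3 + 4.24*r^2 - 3.82*r - 1.86)^2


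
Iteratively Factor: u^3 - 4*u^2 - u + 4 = (u - 1)*(u^2 - 3*u - 4) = (u - 4)*(u - 1)*(u + 1)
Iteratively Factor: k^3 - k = (k - 1)*(k^2 + k) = (k - 1)*(k + 1)*(k)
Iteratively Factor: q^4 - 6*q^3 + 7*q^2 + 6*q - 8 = (q - 2)*(q^3 - 4*q^2 - q + 4) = (q - 2)*(q + 1)*(q^2 - 5*q + 4) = (q - 2)*(q - 1)*(q + 1)*(q - 4)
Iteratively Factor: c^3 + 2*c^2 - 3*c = (c + 3)*(c^2 - c) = c*(c + 3)*(c - 1)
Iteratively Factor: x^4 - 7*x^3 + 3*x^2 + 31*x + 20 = (x + 1)*(x^3 - 8*x^2 + 11*x + 20) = (x - 4)*(x + 1)*(x^2 - 4*x - 5) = (x - 4)*(x + 1)^2*(x - 5)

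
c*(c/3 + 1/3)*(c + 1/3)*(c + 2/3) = c^4/3 + 2*c^3/3 + 11*c^2/27 + 2*c/27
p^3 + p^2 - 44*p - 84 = (p - 7)*(p + 2)*(p + 6)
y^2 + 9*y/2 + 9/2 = (y + 3/2)*(y + 3)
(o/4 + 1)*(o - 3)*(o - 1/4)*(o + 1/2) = o^4/4 + 5*o^3/16 - 95*o^2/32 - 25*o/32 + 3/8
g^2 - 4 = (g - 2)*(g + 2)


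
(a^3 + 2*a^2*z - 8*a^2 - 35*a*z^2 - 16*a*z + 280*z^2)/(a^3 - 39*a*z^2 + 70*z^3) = (8 - a)/(-a + 2*z)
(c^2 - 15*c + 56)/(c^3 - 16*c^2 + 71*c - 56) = 1/(c - 1)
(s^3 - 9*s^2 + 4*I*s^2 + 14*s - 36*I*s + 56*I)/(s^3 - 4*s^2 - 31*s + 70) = (s + 4*I)/(s + 5)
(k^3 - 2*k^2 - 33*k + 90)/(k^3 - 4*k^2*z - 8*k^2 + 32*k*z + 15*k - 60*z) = (-k - 6)/(-k + 4*z)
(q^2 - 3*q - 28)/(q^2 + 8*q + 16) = (q - 7)/(q + 4)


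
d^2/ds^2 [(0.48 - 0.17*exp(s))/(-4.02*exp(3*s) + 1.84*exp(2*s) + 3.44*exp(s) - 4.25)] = (10.989072*exp(6*s) - 73.585296*exp(5*s) + 49.03424*exp(4*s) - 32.058586*exp(3*s) + 72.668976*exp(2*s) - 18.209128*exp(s) - 3.946975)*exp(s)/(64.964808*exp(9*s) - 89.205408*exp(8*s) - 125.944992*exp(7*s) + 352.485548*exp(6*s) - 80.844576*exp(5*s) - 374.789472*exp(4*s) + 338.530966*exp(3*s) + 51.1734*exp(2*s) - 186.405*exp(s) + 76.765625)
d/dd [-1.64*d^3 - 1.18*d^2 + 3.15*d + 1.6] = -4.92*d^2 - 2.36*d + 3.15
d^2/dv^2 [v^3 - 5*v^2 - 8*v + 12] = 6*v - 10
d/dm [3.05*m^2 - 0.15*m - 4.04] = 6.1*m - 0.15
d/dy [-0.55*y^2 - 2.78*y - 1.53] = -1.1*y - 2.78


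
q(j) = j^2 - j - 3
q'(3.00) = 5.00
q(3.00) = 3.00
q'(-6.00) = -13.00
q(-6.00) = 39.00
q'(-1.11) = -3.22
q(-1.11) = -0.66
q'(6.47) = 11.94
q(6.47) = 32.39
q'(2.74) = 4.48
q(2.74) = 1.77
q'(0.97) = 0.94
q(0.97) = -3.03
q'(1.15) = 1.30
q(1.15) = -2.83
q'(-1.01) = -3.02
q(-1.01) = -0.97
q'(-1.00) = -3.00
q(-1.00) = -1.00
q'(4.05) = 7.10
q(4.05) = 9.35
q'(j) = 2*j - 1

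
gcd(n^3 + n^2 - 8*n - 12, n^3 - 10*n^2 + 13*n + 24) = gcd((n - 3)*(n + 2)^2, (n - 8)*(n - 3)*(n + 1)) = n - 3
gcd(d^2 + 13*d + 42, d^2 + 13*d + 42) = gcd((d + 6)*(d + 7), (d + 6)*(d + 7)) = d^2 + 13*d + 42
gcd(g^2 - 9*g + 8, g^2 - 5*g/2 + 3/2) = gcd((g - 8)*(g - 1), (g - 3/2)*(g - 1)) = g - 1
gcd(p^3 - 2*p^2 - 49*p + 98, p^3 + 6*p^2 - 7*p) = p + 7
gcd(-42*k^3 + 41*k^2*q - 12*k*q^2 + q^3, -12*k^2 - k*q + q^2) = 1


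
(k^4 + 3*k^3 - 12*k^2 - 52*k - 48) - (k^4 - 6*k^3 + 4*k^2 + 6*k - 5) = 9*k^3 - 16*k^2 - 58*k - 43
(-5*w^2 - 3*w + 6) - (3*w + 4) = -5*w^2 - 6*w + 2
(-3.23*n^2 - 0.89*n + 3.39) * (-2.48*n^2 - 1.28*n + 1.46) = 8.0104*n^4 + 6.3416*n^3 - 11.9838*n^2 - 5.6386*n + 4.9494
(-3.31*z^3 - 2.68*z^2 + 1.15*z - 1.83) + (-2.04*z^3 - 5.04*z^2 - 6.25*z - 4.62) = -5.35*z^3 - 7.72*z^2 - 5.1*z - 6.45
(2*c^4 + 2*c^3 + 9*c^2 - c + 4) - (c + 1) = 2*c^4 + 2*c^3 + 9*c^2 - 2*c + 3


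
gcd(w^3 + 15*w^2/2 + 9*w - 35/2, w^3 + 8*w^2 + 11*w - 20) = w^2 + 4*w - 5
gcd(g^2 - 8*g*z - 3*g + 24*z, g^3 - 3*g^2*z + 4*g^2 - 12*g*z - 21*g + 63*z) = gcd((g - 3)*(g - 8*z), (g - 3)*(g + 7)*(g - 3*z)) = g - 3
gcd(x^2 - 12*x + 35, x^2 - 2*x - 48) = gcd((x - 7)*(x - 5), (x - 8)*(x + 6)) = 1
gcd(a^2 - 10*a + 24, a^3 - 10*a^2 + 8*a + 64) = a - 4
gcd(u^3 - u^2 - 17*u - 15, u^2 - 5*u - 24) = u + 3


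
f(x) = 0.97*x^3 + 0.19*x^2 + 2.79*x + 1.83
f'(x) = 2.91*x^2 + 0.38*x + 2.79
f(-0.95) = -1.48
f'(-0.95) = 5.06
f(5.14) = 152.91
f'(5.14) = 81.62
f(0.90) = 5.20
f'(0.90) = 5.49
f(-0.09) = 1.58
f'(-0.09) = 2.78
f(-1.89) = -9.31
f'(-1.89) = 12.47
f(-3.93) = -65.08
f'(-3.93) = 46.24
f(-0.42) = 0.62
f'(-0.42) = 3.14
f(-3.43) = -44.65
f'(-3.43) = 35.72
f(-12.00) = -1680.45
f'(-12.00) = 417.27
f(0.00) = 1.83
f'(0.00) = 2.79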